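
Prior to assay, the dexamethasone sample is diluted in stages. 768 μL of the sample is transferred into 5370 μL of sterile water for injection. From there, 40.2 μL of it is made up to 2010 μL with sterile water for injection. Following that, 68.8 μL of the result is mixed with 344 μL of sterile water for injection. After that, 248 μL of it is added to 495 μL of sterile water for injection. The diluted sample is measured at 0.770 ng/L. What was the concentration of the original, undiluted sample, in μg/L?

5.53 μg/L

Overall dilution factor = 7.992 × 50 × 6 × 2.996 = 7183.
Original = 0.770 ng/L × 7183 = 5531 ng/L = 5.53 μg/L.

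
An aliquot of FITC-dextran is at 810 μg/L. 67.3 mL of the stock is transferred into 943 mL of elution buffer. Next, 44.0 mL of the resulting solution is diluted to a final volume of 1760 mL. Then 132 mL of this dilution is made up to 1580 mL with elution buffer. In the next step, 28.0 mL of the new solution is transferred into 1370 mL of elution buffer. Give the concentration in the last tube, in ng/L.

2.26 ng/L

Overall dilution factor = 15.01 × 40 × 11.97 × 49.93 = 3.59 × 10⁵.
810 μg/L / 3.59 × 10⁵ = 2.26 × 10⁻³ μg/L = 2.26 ng/L.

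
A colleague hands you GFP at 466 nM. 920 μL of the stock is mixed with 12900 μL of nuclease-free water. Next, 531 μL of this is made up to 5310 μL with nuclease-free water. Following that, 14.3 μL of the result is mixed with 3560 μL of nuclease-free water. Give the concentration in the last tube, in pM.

Overall dilution factor = 15.02 × 10 × 250.0 = 3.75 × 10⁴.
466 nM / 3.75 × 10⁴ = 0.0124 nM = 12.4 pM.

12.4 pM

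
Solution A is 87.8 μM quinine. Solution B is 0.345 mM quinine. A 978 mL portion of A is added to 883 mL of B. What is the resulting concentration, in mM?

0.210 mM

C_B = 0.345 mM = 345 μM.
C_mix = (C_A·V_A + C_B·V_B)/(V_A + V_B) = (87.8×978 + 345×883) / 1861 = 210 μM = 0.210 mM.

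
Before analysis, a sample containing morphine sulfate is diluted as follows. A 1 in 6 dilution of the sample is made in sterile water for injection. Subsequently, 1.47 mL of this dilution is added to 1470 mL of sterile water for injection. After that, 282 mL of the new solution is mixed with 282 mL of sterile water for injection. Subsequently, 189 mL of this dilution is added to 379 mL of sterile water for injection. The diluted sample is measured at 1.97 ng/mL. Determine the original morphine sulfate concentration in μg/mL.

Overall dilution factor = 6 × 1001 × 2 × 3.005 = 3.61 × 10⁴.
Original = 1.97 ng/mL × 3.61 × 10⁴ = 7.11 × 10⁴ ng/mL = 71.1 μg/mL.

71.1 μg/mL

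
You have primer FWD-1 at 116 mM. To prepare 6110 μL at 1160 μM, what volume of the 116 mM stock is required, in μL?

1160 μM = 1.16 mM.
V₁ = C₂V₂/C₁ = 1.16 × 6110 / 116 = 61.1 μL.

61.1 μL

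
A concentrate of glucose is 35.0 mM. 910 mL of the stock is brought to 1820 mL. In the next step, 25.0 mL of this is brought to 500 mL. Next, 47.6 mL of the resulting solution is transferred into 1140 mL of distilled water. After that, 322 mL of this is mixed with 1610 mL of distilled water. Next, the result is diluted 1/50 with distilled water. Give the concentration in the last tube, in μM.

0.117 μM

Overall dilution factor = 2 × 20 × 24.95 × 6 × 50 = 2.99 × 10⁵.
35.0 mM / 2.99 × 10⁵ = 1.17 × 10⁻⁴ mM = 0.117 μM.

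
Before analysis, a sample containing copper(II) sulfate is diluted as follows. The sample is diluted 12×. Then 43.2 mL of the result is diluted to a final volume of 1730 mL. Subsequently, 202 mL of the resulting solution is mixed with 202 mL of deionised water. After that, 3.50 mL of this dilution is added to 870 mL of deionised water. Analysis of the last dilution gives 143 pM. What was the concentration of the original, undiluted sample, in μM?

Overall dilution factor = 12 × 40.05 × 2 × 249.6 = 2.40 × 10⁵.
Original = 143 pM × 2.40 × 10⁵ = 3.43 × 10⁷ pM = 34.3 μM.

34.3 μM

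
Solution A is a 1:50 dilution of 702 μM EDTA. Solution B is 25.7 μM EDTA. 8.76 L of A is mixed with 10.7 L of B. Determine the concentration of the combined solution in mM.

C_A = 702 μM / 50 = 14.0 μM.
C_mix = (C_A·V_A + C_B·V_B)/(V_A + V_B) = (14.0×8.76 + 25.7×10.7) / 19.46 = 20.5 μM = 0.0205 mM.

0.0205 mM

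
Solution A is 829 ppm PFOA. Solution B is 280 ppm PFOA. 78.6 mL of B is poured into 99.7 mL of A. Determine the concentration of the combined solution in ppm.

C_mix = (C_A·V_A + C_B·V_B)/(V_A + V_B) = (829×99.7 + 280×78.6) / 178.3 = 587 ppm.

587 ppm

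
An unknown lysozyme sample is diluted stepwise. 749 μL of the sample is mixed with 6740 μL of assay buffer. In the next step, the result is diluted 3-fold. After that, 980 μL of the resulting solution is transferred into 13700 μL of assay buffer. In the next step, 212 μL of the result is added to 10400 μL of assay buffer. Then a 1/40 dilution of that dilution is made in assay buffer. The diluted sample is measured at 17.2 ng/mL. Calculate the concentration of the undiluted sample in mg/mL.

Overall dilution factor = 9.999 × 3 × 14.98 × 50.06 × 40 = 9.00 × 10⁵.
Original = 17.2 ng/mL × 9.00 × 10⁵ = 1.55 × 10⁷ ng/mL = 15.5 mg/mL.

15.5 mg/mL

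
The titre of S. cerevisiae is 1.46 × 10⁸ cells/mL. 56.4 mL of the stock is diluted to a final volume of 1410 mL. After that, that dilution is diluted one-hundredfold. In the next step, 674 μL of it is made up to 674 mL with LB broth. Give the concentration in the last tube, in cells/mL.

58.4 cells/mL

Overall dilution factor = 25 × 100 × 1000 = 2.50 × 10⁶.
1.46 × 10⁸ cells/mL / 2.50 × 10⁶ = 58.4 cells/mL.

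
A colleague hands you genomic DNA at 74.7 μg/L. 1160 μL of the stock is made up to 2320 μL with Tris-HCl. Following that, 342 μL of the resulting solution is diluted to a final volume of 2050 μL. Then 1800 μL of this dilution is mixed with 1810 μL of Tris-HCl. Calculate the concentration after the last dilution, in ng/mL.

Overall dilution factor = 2 × 5.994 × 2.006 = 24.0.
74.7 μg/L / 24.0 = 3.11 μg/L = 3.11 ng/mL.

3.11 ng/mL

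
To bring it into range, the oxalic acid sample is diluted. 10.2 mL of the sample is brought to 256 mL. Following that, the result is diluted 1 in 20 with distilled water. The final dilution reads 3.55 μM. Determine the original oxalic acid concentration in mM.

1.78 mM

Overall dilution factor = 25.10 × 20 = 502.
Original = 3.55 μM × 502 = 1782 μM = 1.78 mM.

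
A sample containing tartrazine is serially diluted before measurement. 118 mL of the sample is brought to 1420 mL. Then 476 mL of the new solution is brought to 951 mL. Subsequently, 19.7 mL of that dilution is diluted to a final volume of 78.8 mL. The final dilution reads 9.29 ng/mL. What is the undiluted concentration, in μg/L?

893 μg/L

Overall dilution factor = 12.03 × 1.998 × 4 = 96.2.
Original = 9.29 ng/mL × 96.2 = 893 ng/mL = 893 μg/L.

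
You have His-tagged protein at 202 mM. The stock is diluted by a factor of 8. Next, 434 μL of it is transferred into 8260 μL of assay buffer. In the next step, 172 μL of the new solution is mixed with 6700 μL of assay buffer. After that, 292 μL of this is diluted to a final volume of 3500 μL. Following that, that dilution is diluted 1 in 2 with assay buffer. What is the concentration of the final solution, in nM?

1320 nM

Overall dilution factor = 8 × 20.03 × 39.95 × 11.99 × 2 = 1.53 × 10⁵.
202 mM / 1.53 × 10⁵ = 1.32 × 10⁻³ mM = 1320 nM.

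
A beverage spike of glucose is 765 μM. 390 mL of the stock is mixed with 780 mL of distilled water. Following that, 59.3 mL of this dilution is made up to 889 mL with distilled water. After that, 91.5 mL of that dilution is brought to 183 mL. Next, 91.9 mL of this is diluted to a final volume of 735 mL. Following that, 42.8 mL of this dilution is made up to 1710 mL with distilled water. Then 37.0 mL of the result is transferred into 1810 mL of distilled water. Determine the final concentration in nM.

Overall dilution factor = 3 × 14.99 × 2 × 7.998 × 39.95 × 49.92 = 1.43 × 10⁶.
765 μM / 1.43 × 10⁶ = 5.33 × 10⁻⁴ μM = 0.533 nM.

0.533 nM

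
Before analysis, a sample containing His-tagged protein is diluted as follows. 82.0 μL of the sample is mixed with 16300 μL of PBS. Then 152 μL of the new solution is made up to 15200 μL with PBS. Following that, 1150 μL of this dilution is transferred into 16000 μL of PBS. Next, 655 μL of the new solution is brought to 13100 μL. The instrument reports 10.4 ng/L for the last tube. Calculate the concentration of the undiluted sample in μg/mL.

62.0 μg/mL

Overall dilution factor = 199.8 × 100 × 14.91 × 20 = 5.96 × 10⁶.
Original = 10.4 ng/L × 5.96 × 10⁶ = 6.20 × 10⁷ ng/L = 62.0 μg/mL.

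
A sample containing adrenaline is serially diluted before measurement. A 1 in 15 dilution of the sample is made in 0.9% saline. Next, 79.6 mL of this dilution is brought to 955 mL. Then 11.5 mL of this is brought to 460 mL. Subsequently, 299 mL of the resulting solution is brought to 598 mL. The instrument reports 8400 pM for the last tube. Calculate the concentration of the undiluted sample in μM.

Overall dilution factor = 15 × 12.00 × 40 × 2 = 1.44 × 10⁴.
Original = 8400 pM × 1.44 × 10⁴ = 1.21 × 10⁸ pM = 121 μM.

121 μM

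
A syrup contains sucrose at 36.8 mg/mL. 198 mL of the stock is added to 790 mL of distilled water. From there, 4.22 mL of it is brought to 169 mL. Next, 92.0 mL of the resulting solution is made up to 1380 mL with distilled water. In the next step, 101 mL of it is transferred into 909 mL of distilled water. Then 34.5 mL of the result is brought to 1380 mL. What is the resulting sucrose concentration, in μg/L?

30.7 μg/L

Overall dilution factor = 4.990 × 40.05 × 15 × 10 × 40 = 1.20 × 10⁶.
36.8 mg/mL / 1.20 × 10⁶ = 3.07 × 10⁻⁵ mg/mL = 30.7 μg/L.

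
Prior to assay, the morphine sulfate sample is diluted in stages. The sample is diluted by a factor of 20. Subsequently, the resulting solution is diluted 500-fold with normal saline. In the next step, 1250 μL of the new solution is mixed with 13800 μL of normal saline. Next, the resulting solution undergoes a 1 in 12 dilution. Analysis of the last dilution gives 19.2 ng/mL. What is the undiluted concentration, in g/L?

Overall dilution factor = 20 × 500 × 12.04 × 12 = 1.44 × 10⁶.
Original = 19.2 ng/mL × 1.44 × 10⁶ = 2.77 × 10⁷ ng/mL = 27.7 g/L.

27.7 g/L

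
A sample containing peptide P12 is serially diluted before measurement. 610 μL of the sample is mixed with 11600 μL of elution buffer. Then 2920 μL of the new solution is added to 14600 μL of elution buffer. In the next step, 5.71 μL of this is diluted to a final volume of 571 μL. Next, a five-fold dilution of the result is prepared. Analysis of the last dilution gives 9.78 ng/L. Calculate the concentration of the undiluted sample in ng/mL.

Overall dilution factor = 20.02 × 6 × 100 × 5 = 6.00 × 10⁴.
Original = 9.78 ng/L × 6.00 × 10⁴ = 5.87 × 10⁵ ng/L = 587 ng/mL.

587 ng/mL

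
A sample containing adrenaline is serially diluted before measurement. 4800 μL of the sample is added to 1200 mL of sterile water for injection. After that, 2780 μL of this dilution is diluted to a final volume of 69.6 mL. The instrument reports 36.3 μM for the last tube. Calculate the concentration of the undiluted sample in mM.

Overall dilution factor = 251 × 25.04 = 6284.
Original = 36.3 μM × 6284 = 2.28 × 10⁵ μM = 228 mM.

228 mM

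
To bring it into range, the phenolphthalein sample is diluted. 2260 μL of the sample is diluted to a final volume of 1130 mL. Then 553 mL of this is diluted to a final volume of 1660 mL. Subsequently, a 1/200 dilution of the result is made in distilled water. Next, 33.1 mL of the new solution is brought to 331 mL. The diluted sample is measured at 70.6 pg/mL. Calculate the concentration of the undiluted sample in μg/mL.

212 μg/mL

Overall dilution factor = 500 × 3.002 × 200 × 10 = 3.00 × 10⁶.
Original = 70.6 pg/mL × 3.00 × 10⁶ = 2.12 × 10⁸ pg/mL = 212 μg/mL.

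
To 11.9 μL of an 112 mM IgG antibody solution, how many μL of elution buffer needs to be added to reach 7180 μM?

7180 μM = 7.18 mM.
V₂ = C₁V₁/C₂ = 112 × 11.9 / 7.18 = 186 μL.
Diluent to add = V₂ − V₁ = 186 − 11.9 = 174 μL.

174 μL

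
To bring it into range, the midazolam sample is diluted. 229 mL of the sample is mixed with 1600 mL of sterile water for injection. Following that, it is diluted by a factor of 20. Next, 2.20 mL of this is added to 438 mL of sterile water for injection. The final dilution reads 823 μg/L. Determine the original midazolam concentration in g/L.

26.3 g/L

Overall dilution factor = 7.987 × 20 × 200.1 = 3.20 × 10⁴.
Original = 823 μg/L × 3.20 × 10⁴ = 2.63 × 10⁷ μg/L = 26.3 g/L.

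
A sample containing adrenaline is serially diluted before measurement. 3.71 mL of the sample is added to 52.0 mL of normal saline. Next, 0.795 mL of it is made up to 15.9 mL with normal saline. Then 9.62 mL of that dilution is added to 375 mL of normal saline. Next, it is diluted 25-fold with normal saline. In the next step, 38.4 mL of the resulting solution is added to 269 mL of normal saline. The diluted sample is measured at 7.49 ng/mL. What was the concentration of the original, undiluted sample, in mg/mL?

18.0 mg/mL

Overall dilution factor = 15.02 × 20 × 39.98 × 25 × 8.005 = 2.40 × 10⁶.
Original = 7.49 ng/mL × 2.40 × 10⁶ = 1.80 × 10⁷ ng/mL = 18.0 mg/mL.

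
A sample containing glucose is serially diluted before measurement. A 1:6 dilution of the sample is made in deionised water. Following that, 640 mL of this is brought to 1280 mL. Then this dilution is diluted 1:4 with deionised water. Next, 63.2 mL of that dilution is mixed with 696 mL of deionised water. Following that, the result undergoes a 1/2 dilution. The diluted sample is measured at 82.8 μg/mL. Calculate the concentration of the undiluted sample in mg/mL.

95.5 mg/mL

Overall dilution factor = 6 × 2 × 4 × 12.01 × 2 = 1153.
Original = 82.8 μg/mL × 1153 = 9.55 × 10⁴ μg/mL = 95.5 mg/mL.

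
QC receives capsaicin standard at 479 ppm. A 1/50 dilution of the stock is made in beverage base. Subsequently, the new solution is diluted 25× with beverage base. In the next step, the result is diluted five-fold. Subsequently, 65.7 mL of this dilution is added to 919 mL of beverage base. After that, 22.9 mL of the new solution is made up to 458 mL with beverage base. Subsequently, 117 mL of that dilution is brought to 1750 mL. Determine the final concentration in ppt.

Overall dilution factor = 50 × 25 × 5 × 14.99 × 20 × 14.96 = 2.80 × 10⁷.
479 ppm / 2.80 × 10⁷ = 1.71 × 10⁻⁵ ppm = 17.1 ppt.

17.1 ppt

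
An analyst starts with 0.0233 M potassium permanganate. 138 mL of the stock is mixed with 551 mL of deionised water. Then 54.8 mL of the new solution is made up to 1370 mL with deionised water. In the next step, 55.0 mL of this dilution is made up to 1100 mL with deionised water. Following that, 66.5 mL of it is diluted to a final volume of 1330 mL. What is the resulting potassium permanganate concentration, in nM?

Overall dilution factor = 4.993 × 25 × 20 × 20 = 4.99 × 10⁴.
0.0233 M / 4.99 × 10⁴ = 4.67 × 10⁻⁷ M = 467 nM.

467 nM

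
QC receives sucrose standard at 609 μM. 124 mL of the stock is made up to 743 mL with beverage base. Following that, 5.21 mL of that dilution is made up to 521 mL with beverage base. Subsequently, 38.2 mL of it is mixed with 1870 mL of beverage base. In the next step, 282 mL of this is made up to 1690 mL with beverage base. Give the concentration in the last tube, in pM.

3400 pM

Overall dilution factor = 5.992 × 100 × 49.95 × 5.993 = 1.79 × 10⁵.
609 μM / 1.79 × 10⁵ = 3.40 × 10⁻³ μM = 3400 pM.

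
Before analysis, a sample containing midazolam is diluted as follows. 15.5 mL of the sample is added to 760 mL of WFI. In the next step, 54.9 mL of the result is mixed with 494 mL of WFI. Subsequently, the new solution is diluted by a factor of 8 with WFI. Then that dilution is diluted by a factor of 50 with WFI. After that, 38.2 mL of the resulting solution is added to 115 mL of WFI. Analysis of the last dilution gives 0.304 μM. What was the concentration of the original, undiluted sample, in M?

0.244 M

Overall dilution factor = 50.03 × 9.998 × 8 × 50 × 4.010 = 8.02 × 10⁵.
Original = 0.304 μM × 8.02 × 10⁵ = 2.44 × 10⁵ μM = 0.244 M.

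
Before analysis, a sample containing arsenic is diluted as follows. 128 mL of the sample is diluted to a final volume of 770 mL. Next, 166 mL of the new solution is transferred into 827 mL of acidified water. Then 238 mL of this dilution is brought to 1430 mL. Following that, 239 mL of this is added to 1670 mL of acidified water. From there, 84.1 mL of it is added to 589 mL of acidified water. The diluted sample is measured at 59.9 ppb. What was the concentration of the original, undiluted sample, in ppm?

Overall dilution factor = 6.016 × 5.982 × 6.008 × 7.987 × 8.004 = 1.38 × 10⁴.
Original = 59.9 ppb × 1.38 × 10⁴ = 8.28 × 10⁵ ppb = 828 ppm.

828 ppm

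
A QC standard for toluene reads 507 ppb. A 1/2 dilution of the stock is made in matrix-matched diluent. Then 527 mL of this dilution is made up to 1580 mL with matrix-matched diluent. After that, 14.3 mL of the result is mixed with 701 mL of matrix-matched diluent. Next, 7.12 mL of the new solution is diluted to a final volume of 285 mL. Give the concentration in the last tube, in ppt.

Overall dilution factor = 2 × 2.998 × 50.02 × 40.03 = 1.20 × 10⁴.
507 ppb / 1.20 × 10⁴ = 0.0422 ppb = 42.2 ppt.

42.2 ppt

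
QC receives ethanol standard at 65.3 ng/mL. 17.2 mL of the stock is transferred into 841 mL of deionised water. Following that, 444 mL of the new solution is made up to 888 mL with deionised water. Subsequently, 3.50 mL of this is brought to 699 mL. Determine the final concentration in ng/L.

Overall dilution factor = 49.90 × 2 × 199.7 = 1.99 × 10⁴.
65.3 ng/mL / 1.99 × 10⁴ = 3.28 × 10⁻³ ng/mL = 3.28 ng/L.

3.28 ng/L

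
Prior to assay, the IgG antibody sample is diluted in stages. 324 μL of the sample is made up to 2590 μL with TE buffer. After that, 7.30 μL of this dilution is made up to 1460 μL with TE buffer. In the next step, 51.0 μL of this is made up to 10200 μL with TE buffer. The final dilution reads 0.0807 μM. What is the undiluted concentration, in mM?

Overall dilution factor = 7.994 × 200 × 200 = 3.20 × 10⁵.
Original = 0.0807 μM × 3.20 × 10⁵ = 2.58 × 10⁴ μM = 25.8 mM.

25.8 mM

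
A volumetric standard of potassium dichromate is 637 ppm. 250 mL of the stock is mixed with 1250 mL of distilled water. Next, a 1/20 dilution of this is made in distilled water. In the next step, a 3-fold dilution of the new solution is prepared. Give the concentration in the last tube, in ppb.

Overall dilution factor = 6 × 20 × 3 = 360.
637 ppm / 360 = 1.77 ppm = 1770 ppb.

1770 ppb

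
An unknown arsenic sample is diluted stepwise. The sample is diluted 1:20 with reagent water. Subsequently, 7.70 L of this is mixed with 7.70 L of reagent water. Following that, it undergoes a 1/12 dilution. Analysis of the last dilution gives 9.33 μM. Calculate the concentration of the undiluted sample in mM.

Overall dilution factor = 20 × 2 × 12 = 480.
Original = 9.33 μM × 480 = 4478 μM = 4.48 mM.

4.48 mM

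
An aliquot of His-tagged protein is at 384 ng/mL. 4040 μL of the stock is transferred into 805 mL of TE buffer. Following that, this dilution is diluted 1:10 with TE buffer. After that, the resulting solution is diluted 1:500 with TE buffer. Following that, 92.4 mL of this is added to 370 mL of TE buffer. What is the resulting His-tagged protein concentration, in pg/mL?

Overall dilution factor = 200.3 × 10 × 500 × 5.004 = 5.01 × 10⁶.
384 ng/mL / 5.01 × 10⁶ = 7.66 × 10⁻⁵ ng/mL = 0.0766 pg/mL.

0.0766 pg/mL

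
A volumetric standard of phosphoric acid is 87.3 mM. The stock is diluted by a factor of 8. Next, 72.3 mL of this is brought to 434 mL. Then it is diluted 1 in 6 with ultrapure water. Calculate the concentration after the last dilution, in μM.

303 μM

Overall dilution factor = 8 × 6.003 × 6 = 288.
87.3 mM / 288 = 0.303 mM = 303 μM.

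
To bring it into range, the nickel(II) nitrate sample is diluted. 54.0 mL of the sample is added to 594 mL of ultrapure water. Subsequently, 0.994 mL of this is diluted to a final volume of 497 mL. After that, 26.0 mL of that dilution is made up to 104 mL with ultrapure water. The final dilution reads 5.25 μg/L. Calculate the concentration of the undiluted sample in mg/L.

Overall dilution factor = 12 × 500 × 4 = 2.40 × 10⁴.
Original = 5.25 μg/L × 2.40 × 10⁴ = 1.26 × 10⁵ μg/L = 126 mg/L.

126 mg/L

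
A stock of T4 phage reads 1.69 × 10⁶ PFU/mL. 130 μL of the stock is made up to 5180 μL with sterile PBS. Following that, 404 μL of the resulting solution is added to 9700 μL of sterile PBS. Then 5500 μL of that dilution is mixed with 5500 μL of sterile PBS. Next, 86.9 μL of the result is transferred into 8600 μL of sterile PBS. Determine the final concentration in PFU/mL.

8.48 PFU/mL

Overall dilution factor = 39.85 × 25.01 × 2 × 99.96 = 1.99 × 10⁵.
1.69 × 10⁶ PFU/mL / 1.99 × 10⁵ = 8.48 PFU/mL.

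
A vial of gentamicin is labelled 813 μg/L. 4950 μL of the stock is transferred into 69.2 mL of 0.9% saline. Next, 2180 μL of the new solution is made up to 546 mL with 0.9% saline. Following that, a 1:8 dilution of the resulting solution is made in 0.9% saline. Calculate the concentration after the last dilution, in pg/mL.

Overall dilution factor = 14.98 × 250.5 × 8 = 3.00 × 10⁴.
813 μg/L / 3.00 × 10⁴ = 0.0271 μg/L = 27.1 pg/mL.

27.1 pg/mL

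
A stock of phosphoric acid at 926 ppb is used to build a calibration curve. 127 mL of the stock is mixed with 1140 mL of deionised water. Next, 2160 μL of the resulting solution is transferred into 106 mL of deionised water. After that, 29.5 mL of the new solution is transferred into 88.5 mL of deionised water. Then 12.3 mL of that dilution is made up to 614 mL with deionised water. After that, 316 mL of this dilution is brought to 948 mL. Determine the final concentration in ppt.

Overall dilution factor = 9.976 × 50.07 × 4 × 49.92 × 3 = 2.99 × 10⁵.
926 ppb / 2.99 × 10⁵ = 3.09 × 10⁻³ ppb = 3.09 ppt.

3.09 ppt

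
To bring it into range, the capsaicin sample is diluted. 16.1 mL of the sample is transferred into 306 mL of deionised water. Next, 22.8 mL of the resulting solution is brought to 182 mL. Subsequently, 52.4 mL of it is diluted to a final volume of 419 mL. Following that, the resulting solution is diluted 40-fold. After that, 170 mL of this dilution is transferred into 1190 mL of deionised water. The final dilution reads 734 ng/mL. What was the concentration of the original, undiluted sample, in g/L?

300 g/L

Overall dilution factor = 20.01 × 7.982 × 7.996 × 40 × 8 = 4.09 × 10⁵.
Original = 734 ng/mL × 4.09 × 10⁵ = 3.00 × 10⁸ ng/mL = 300 g/L.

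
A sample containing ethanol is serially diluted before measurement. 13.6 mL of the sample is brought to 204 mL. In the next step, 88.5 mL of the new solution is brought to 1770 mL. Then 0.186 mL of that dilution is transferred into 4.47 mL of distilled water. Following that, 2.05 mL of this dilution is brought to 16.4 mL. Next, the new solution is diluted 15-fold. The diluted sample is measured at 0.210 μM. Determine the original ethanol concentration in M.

Overall dilution factor = 15 × 20 × 25.03 × 8 × 15 = 9.01 × 10⁵.
Original = 0.210 μM × 9.01 × 10⁵ = 1.89 × 10⁵ μM = 0.189 M.

0.189 M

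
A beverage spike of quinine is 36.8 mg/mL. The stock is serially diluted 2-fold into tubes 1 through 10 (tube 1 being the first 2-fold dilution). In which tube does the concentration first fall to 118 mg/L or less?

Tube n has concentration 36.8 mg/mL / 2ⁿ.
Need 2ⁿ ≥ 36.8 mg/mL / 118 mg/L = 312, so n ≥ 8.28.
First such tube: n = 9.

tube 9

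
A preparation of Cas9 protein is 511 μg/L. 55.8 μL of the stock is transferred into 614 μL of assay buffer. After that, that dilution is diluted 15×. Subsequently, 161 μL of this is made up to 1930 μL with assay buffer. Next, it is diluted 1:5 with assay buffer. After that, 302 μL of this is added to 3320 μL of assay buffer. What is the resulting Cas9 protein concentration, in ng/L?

3.95 ng/L

Overall dilution factor = 12.00 × 15 × 11.99 × 5 × 11.99 = 1.29 × 10⁵.
511 μg/L / 1.29 × 10⁵ = 3.95 × 10⁻³ μg/L = 3.95 ng/L.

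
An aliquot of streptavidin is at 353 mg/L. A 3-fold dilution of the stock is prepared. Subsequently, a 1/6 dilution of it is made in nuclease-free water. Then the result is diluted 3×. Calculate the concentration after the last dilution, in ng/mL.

Overall dilution factor = 3 × 6 × 3 = 54.0.
353 mg/L / 54.0 = 6.54 mg/L = 6540 ng/mL.

6540 ng/mL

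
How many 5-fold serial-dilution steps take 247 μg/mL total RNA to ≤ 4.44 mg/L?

3

Need 5ⁿ ≥ 55.6, so n ≥ log(55.6)/log(5) = 2.50.
Minimum whole steps: n = 3.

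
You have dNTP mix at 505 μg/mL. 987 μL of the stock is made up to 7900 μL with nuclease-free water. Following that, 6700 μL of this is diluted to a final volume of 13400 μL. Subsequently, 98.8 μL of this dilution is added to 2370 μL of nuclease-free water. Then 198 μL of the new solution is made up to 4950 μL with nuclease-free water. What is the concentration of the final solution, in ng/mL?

50.5 ng/mL

Overall dilution factor = 8.004 × 2 × 24.99 × 25 = 1.00 × 10⁴.
505 μg/mL / 1.00 × 10⁴ = 0.0505 μg/mL = 50.5 ng/mL.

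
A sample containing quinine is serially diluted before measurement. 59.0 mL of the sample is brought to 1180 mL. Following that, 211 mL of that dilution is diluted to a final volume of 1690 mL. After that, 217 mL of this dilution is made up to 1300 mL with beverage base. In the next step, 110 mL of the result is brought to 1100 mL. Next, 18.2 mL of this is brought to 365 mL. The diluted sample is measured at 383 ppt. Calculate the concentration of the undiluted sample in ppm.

73.7 ppm

Overall dilution factor = 20 × 8.009 × 5.991 × 10 × 20.05 = 1.92 × 10⁵.
Original = 383 ppt × 1.92 × 10⁵ = 7.37 × 10⁷ ppt = 73.7 ppm.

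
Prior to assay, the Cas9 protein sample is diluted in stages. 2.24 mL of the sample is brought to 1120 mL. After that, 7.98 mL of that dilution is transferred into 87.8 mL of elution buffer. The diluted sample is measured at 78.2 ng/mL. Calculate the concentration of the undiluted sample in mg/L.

Overall dilution factor = 500 × 12.00 = 6001.
Original = 78.2 ng/mL × 6001 = 4.69 × 10⁵ ng/mL = 469 mg/L.

469 mg/L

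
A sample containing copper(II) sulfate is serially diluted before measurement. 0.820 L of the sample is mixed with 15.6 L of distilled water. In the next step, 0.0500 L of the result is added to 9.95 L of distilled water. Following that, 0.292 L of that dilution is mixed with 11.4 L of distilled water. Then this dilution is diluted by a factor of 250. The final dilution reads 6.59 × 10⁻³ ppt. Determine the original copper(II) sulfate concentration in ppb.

Overall dilution factor = 20.02 × 200 × 40.04 × 250 = 4.01 × 10⁷.
Original = 6.59 × 10⁻³ ppt × 4.01 × 10⁷ = 2.64 × 10⁵ ppt = 264 ppb.

264 ppb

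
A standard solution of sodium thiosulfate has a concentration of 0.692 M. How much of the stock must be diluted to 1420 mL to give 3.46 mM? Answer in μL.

3.46 mM = 3.46 × 10⁻³ M.
V₁ = C₂V₂/C₁ = 3.46 × 10⁻³ × 1420 / 0.692 = 7.10 mL = 7100 μL.

7100 μL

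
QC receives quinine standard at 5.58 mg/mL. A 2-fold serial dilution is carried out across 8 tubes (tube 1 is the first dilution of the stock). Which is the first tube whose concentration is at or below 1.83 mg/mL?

Tube n has concentration 5.58 mg/mL / 2ⁿ.
Need 2ⁿ ≥ 5.58 mg/mL / 1.83 mg/mL = 3.05, so n ≥ 1.61.
First such tube: n = 2.

tube 2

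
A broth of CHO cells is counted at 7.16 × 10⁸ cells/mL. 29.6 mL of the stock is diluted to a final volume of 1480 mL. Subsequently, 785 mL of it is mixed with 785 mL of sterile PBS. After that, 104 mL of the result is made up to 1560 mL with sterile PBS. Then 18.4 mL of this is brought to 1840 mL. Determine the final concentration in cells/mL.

4770 cells/mL

Overall dilution factor = 50 × 2 × 15 × 100 = 1.50 × 10⁵.
7.16 × 10⁸ cells/mL / 1.50 × 10⁵ = 4770 cells/mL.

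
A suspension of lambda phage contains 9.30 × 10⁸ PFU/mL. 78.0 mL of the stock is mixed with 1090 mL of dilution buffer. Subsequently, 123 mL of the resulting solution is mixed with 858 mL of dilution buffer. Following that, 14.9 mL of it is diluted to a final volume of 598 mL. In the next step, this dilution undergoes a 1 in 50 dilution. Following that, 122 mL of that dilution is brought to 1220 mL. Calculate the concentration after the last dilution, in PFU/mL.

Overall dilution factor = 14.97 × 7.976 × 40.13 × 50 × 10 = 2.40 × 10⁶.
9.30 × 10⁸ PFU/mL / 2.40 × 10⁶ = 388 PFU/mL.

388 PFU/mL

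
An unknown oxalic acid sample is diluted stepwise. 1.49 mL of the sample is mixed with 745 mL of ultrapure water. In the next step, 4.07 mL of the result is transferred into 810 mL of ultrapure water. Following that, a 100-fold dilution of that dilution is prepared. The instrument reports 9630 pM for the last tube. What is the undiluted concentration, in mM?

Overall dilution factor = 501 × 200.0 × 100 = 1.00 × 10⁷.
Original = 9630 pM × 1.00 × 10⁷ = 9.65 × 10¹⁰ pM = 96.5 mM.

96.5 mM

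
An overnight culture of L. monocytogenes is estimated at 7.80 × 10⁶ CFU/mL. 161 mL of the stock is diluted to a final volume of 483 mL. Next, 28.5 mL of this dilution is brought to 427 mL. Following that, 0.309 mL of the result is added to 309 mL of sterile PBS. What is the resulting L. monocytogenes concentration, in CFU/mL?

173 CFU/mL

Overall dilution factor = 3 × 14.98 × 1001 = 4.50 × 10⁴.
7.80 × 10⁶ CFU/mL / 4.50 × 10⁴ = 173 CFU/mL.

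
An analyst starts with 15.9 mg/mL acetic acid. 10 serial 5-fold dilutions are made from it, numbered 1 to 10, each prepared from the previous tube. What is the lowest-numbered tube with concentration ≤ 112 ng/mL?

tube 8

Tube n has concentration 15.9 mg/mL / 5ⁿ.
Need 5ⁿ ≥ 15.9 mg/mL / 112 ng/mL = 1.42 × 10⁵, so n ≥ 7.37.
First such tube: n = 8.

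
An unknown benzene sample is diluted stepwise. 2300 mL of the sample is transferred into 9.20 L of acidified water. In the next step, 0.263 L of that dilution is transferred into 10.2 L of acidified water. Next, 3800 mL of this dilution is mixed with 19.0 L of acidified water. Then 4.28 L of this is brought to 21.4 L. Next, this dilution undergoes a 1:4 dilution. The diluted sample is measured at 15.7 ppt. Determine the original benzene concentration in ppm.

0.375 ppm

Overall dilution factor = 5 × 39.78 × 6 × 5 × 4 = 2.39 × 10⁴.
Original = 15.7 ppt × 2.39 × 10⁴ = 3.75 × 10⁵ ppt = 0.375 ppm.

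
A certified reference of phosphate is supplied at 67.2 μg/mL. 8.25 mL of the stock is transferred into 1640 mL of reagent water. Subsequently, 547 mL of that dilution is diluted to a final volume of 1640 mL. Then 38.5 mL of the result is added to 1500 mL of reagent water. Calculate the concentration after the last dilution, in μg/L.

2.81 μg/L

Overall dilution factor = 199.8 × 2.998 × 39.96 = 2.39 × 10⁴.
67.2 μg/mL / 2.39 × 10⁴ = 2.81 × 10⁻³ μg/mL = 2.81 μg/L.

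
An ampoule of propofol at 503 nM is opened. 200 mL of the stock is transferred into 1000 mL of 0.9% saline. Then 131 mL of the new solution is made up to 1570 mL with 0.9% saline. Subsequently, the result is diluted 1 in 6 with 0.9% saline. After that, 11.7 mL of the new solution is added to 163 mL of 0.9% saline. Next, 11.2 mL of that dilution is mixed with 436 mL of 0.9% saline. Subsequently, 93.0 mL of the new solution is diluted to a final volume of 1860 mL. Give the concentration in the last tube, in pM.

Overall dilution factor = 6 × 11.98 × 6 × 14.93 × 39.93 × 20 = 5.14 × 10⁶.
503 nM / 5.14 × 10⁶ = 9.78 × 10⁻⁵ nM = 0.0978 pM.

0.0978 pM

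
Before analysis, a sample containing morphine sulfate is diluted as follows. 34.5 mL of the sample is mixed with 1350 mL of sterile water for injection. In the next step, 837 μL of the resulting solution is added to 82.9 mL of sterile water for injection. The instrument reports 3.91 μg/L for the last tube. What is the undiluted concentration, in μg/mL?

15.7 μg/mL

Overall dilution factor = 40.13 × 100.0 = 4015.
Original = 3.91 μg/L × 4015 = 1.57 × 10⁴ μg/L = 15.7 μg/mL.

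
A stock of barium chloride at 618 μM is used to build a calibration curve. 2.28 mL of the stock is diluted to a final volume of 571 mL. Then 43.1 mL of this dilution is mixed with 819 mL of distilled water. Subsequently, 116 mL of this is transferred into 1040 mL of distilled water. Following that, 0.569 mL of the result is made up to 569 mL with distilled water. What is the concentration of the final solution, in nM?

0.0124 nM

Overall dilution factor = 250.4 × 20.00 × 9.966 × 1000 = 4.99 × 10⁷.
618 μM / 4.99 × 10⁷ = 1.24 × 10⁻⁵ μM = 0.0124 nM.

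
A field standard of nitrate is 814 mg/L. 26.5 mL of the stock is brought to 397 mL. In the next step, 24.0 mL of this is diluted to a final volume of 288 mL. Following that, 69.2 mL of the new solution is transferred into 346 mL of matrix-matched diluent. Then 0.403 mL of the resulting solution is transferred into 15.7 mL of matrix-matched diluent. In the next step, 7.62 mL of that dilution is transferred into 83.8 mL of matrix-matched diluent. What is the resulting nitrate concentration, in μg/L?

Overall dilution factor = 14.98 × 12 × 6 × 39.96 × 12.00 = 5.17 × 10⁵.
814 mg/L / 5.17 × 10⁵ = 1.57 × 10⁻³ mg/L = 1.57 μg/L.

1.57 μg/L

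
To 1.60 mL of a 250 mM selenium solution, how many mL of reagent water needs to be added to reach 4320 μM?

91.0 mL

4320 μM = 4.32 mM.
V₂ = C₁V₁/C₂ = 250 × 1.60 / 4.32 = 92.6 mL.
Diluent to add = V₂ − V₁ = 92.6 − 1.60 = 91.0 mL.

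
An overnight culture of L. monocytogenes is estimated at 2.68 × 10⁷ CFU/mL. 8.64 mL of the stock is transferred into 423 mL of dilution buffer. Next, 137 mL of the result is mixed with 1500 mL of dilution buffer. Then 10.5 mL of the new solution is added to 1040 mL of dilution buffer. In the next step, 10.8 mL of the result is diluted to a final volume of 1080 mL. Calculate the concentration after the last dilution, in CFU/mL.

4.49 CFU/mL

Overall dilution factor = 49.96 × 11.95 × 100.0 × 100 = 5.97 × 10⁶.
2.68 × 10⁷ CFU/mL / 5.97 × 10⁶ = 4.49 CFU/mL.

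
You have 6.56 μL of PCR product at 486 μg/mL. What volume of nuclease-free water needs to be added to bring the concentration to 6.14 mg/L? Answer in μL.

6.14 mg/L = 6.14 μg/mL.
V₂ = C₁V₁/C₂ = 486 × 6.56 / 6.14 = 519 μL.
Diluent to add = V₂ − V₁ = 519 − 6.56 = 513 μL.

513 μL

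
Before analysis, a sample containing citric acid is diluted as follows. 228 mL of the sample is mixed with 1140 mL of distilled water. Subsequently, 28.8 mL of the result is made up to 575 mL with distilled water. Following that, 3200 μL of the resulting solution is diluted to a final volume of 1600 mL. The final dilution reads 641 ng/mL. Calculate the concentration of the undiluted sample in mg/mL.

38.4 mg/mL

Overall dilution factor = 6 × 19.97 × 500 = 5.99 × 10⁴.
Original = 641 ng/mL × 5.99 × 10⁴ = 3.84 × 10⁷ ng/mL = 38.4 mg/mL.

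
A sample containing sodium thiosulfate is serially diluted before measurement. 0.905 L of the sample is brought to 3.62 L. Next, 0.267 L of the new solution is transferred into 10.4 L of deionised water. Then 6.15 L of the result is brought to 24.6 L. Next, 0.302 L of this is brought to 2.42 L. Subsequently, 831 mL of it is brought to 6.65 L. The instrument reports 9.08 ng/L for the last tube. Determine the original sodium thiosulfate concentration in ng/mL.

Overall dilution factor = 4 × 39.95 × 4 × 8.013 × 8.002 = 4.10 × 10⁴.
Original = 9.08 ng/L × 4.10 × 10⁴ = 3.72 × 10⁵ ng/L = 372 ng/mL.

372 ng/mL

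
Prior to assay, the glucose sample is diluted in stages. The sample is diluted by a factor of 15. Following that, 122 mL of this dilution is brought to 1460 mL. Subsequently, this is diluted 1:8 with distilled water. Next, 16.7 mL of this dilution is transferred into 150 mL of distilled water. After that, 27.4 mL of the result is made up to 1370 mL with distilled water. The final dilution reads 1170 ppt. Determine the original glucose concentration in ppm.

839 ppm

Overall dilution factor = 15 × 11.97 × 8 × 9.982 × 50 = 7.17 × 10⁵.
Original = 1170 ppt × 7.17 × 10⁵ = 8.39 × 10⁸ ppt = 839 ppm.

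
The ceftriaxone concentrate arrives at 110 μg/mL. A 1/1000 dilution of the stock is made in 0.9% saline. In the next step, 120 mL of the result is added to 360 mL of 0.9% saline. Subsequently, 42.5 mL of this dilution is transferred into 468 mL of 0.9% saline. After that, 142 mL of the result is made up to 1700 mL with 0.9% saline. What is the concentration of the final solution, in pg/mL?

191 pg/mL

Overall dilution factor = 1000 × 4 × 12.01 × 11.97 = 5.75 × 10⁵.
110 μg/mL / 5.75 × 10⁵ = 1.91 × 10⁻⁴ μg/mL = 191 pg/mL.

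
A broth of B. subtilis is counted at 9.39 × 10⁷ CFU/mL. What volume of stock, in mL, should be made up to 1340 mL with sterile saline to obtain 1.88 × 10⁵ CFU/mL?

V₁ = C₂V₂/C₁ = 1.88 × 10⁵ × 1340 / 9.39 × 10⁷ = 2.68 mL.

2.68 mL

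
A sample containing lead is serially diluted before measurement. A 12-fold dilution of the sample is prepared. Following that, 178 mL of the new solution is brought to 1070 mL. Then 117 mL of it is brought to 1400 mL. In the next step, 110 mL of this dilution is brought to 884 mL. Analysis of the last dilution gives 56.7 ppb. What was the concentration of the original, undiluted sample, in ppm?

Overall dilution factor = 12 × 6.011 × 11.97 × 8.036 = 6937.
Original = 56.7 ppb × 6937 = 3.93 × 10⁵ ppb = 393 ppm.

393 ppm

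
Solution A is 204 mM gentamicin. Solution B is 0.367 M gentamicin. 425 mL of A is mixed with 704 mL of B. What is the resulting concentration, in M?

C_B = 0.367 M = 367 mM.
C_mix = (C_A·V_A + C_B·V_B)/(V_A + V_B) = (204×425 + 367×704) / 1129 = 306 mM = 0.306 M.

0.306 M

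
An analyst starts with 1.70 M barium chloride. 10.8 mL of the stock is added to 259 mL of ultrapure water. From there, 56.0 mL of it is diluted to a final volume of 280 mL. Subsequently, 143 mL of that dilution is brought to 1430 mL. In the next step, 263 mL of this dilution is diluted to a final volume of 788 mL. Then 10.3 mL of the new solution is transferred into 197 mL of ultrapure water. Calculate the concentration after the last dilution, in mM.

0.0226 mM

Overall dilution factor = 24.98 × 5 × 10 × 2.996 × 20.13 = 7.53 × 10⁴.
1.70 M / 7.53 × 10⁴ = 2.26 × 10⁻⁵ M = 0.0226 mM.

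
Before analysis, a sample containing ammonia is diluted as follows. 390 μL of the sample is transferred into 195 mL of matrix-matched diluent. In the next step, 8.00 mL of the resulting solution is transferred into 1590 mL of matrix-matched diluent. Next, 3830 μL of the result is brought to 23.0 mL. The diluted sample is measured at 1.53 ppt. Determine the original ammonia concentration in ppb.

Overall dilution factor = 501 × 199.8 × 6.005 = 6.01 × 10⁵.
Original = 1.53 ppt × 6.01 × 10⁵ = 9.19 × 10⁵ ppt = 919 ppb.

919 ppb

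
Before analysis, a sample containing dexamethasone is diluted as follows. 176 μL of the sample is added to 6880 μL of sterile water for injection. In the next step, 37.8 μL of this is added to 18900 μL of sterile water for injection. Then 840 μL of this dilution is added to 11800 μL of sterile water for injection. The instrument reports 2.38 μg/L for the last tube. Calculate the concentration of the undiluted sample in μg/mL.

Overall dilution factor = 40.09 × 501 × 15.05 = 3.02 × 10⁵.
Original = 2.38 μg/L × 3.02 × 10⁵ = 7.19 × 10⁵ μg/L = 719 μg/mL.

719 μg/mL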